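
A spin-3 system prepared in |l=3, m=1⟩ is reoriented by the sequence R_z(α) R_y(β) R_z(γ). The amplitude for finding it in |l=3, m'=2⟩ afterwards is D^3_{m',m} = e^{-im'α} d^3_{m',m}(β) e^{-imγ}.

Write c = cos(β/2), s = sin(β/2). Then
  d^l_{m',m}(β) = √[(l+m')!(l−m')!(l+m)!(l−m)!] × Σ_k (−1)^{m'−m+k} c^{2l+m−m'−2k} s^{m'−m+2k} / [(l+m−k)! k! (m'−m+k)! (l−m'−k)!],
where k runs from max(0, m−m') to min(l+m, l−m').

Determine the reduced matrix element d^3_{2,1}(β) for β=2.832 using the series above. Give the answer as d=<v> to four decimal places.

d^3_{2,1}(β=2.8320) via the finite sum:
Half-angle: c=0.154179, s=0.988043. N=√(120·1·24·2)=75.894664
k: max(0,(1)−(2))=0 … min(3+(1),3−(2))=1
  k=0: (−1)^1·75.8947/(24)·0.1542^5·0.9880^1 = -0.000272
  k=1: (−1)^2·75.8947/(12)·0.1542^3·0.9880^3 = +0.022358
d^3_{2,1}(2.8320) = -0.000272 +0.022358 = +0.022086

d=0.0221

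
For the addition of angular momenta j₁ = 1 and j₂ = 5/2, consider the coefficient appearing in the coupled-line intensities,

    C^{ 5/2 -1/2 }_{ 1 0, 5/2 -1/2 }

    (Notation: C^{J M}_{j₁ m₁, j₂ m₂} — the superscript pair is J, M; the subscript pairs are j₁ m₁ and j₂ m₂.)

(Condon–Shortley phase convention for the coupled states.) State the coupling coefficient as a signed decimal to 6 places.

+√(1/35) = +0.169031

j₁+j₂−J=1  J+j₁−j₂=1  J−j₁+j₂=4  j₁+j₂+J+1=7
(j₁±m₁, j₂±m₂, J±M) = (1,1,2,3,2,3)
P² = 144/35
sum k=0..1:
  [0] +1/4 = 1/4
  [1] −1/6 = -1/6
S = 1/12
C² = P²·S² = 1/35 ; C = +0.169031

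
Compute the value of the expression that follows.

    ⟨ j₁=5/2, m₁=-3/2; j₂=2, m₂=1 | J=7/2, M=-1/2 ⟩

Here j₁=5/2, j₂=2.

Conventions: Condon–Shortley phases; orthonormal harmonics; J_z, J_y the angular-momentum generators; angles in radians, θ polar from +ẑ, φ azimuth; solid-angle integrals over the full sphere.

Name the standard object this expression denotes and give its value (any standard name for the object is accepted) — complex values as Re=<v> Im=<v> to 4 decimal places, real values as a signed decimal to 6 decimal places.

Clebsch–Gordan coefficient, −√(121/315) ≈ -0.619780

This is a Clebsch–Gordan (vector-coupling) coefficient.
√[8·1!4!3!/9! · 1!4!3!1!3!4!] = √(2304/35)
  +(−1)^0/∏(0,1,4,3,0,0)! = 1/144  (running 1/144)
  +(−1)^1/∏(1,0,3,2,1,1)! = -1/12  (running -11/144)
⟨..|..⟩ = √(2304/35)·(-11/144) = -0.619780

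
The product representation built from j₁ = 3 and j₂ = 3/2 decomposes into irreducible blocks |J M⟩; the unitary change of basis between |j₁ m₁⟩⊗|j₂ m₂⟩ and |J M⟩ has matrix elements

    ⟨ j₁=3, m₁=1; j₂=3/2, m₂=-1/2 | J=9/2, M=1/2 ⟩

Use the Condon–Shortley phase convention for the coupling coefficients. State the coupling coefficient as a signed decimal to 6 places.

triangle: 0!*6!*3!/10! = 4320/3628800
(j±m)!: 4!*2!*1!*2!*5!*4! = 276480
prefactor² = (2J+1)*Δ*N² = 23040/7
  k=0: +1/(0!*0!*2!*1!*4!*2!) = 1/96
Σ = 1/96  ⇒  CG² = 23040/7*(1/96)² = 5/14
CG = +√(5/14) = +0.597614

+0.597614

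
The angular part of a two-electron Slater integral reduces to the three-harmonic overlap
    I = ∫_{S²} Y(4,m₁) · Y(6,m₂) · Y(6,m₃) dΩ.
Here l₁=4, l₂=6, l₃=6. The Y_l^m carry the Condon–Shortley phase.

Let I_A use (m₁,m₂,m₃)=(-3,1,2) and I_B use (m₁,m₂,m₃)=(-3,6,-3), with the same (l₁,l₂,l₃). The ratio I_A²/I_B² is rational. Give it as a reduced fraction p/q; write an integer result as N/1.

l's match ⇒ only the (l;m) 3-j factors differ between A and B.
A: triangle coeff Δ(4,6,6) = 1/15315300; Σ_t [3,4]: t=3:−1/82944 t=4:+1/103680 = -1/414720; (3j)²=49/43758 [(4 6 6; -3 1 2)], sign=-1
B: triangle coeff Δ(4,6,6) = 1/15315300; Σ_t [4,4]: t=4:+1/5806080 = 1/5806080; (3j)²=9/884 [(4 6 6; -3 6 -3)], sign=-1
I_A²/I_B² = (49/43758)/(9/884) = 98/891

98/891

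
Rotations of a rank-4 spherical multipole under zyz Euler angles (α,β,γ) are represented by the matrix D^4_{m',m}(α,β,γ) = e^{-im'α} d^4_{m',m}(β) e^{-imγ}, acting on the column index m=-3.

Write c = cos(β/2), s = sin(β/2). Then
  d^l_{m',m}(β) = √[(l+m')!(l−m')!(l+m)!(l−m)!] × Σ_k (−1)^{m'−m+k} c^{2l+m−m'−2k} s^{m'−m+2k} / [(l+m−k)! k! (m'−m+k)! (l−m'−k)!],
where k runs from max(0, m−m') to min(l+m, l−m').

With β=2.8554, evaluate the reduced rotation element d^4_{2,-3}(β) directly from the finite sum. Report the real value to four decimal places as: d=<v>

d=0.4656

d^4_{2,-3}(β=2.8554) via the finite sum:
With c≡cos(β/2)=0.142608 and s≡sin(β/2)=0.989779, N=[720·2·1·5040]^{1/2}=2693.993318
Admissible k: 0..1 (factorial args all ≥0)
  k=0: (−1)^5·2693.9933/(240)·0.1426^3·0.9898^5 = -0.030925
  k=1: (−1)^6·2693.9933/(720)·0.1426^1·0.9898^7 = +0.496567
d^4_{2,-3}(2.8554) = -0.030925 +0.496567 = +0.465641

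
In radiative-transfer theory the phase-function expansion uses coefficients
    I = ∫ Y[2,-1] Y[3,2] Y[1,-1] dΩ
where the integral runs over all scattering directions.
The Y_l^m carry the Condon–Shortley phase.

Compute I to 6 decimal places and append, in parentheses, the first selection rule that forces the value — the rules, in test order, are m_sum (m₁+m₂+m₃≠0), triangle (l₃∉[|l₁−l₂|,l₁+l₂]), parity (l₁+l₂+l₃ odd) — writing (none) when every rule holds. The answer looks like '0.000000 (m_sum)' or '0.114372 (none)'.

0.261169 (none)

Checks pass: Σm=0; 6 even; l₃=1∈[1,5].
(2·2+1)(2·3+1)(2·1+1) = 105
Δ: 4! 0! 2! / 7! → 1/105
sum: t=2:+1/4 = 1/4
3j²(2 3 1; 0 0 0) = Δ·Π!·Σ² = 3/35  (sign -1)
sum: t=3:−1/12 = -1/12
3j²(2 3 1; -1 2 -1) = Δ·Π!·Σ² = 2/21  (sign -1)
combine: 4πI² = 105·3/35·2/21 = 6/7
take √, sign +1: I = 0.26116903
No selection rule forces the value: the integral is nonzero (none).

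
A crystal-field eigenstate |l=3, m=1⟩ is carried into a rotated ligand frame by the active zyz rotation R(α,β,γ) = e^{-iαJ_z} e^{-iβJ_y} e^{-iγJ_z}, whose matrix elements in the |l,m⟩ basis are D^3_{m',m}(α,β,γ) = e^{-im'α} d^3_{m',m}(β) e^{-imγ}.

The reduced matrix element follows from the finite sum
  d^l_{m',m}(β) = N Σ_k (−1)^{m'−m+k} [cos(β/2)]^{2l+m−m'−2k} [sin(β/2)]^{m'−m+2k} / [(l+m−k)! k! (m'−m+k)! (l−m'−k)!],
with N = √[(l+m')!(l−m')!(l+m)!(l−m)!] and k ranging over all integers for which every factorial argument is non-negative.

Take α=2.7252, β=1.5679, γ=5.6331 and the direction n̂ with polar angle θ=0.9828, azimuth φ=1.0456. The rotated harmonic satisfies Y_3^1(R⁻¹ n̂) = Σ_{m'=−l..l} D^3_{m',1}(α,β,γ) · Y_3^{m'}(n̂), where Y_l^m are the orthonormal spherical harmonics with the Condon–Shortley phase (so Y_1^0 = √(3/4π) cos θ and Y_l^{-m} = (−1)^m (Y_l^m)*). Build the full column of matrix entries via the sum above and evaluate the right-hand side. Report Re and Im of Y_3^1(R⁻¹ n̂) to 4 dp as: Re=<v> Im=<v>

Need the full column D^3_{m',1} for m'=−3..3 at α=2.7252, β=1.5679, γ=5.6331.
cos(β/2)=0.708130, sin(β/2)=0.706082
d^3_{-3,1}: single k=4 term ⇒ +0.482717;  D = -0.398650+0.272201i
d^3_{-2,1}: k∈[3..4] ⇒ +0.790559 -0.392997 = +0.397563;  D = +0.390946-0.072231i
d^3_{-1,1}: k∈[2..4] ⇒ +0.752166 -0.997095 +0.123917 = -0.121012;  D = +0.117723+0.028023i
d^3_{0,1}: k∈[1..3] ⇒ +0.435523 -1.299022 +0.430506 = -0.432993;  D = -0.344676-0.262071i
d^3_{1,1}: k∈[0..2] ⇒ +0.126089 -1.002888 +0.747821 = -0.128977;  D = +0.062323+0.112920i
d^3_{2,1}: k∈[0..1] ⇒ -0.397576 +0.790559 = +0.392983;  D = +0.034509+0.391465i
d^3_{3,1}: single k=0 term ⇒ +0.485521;  D = +0.156625-0.459564i
Y_3^{m'}(θ=0.9828,φ=1.0456) and Σ D·Y over m':
  (-0.3987+0.2722i)·(-0.2403-0.0012i)  (+0.3909-0.0722i)·(-0.1951-0.3405i)  (+0.1177+0.0280i)·(+0.0726-0.1253i)  (-0.3447-0.2621i)·(-0.3025+0.0000i)  (+0.0623+0.1129i)·(-0.0726-0.1253i)  (+0.0345+0.3915i)·(-0.1951+0.3405i)  (+0.1566-0.4596i)·(+0.2403-0.0012i)
Y_3^1(R⁻¹ n̂) = +0.018275-0.308688i

Re=0.0183 Im=-0.3087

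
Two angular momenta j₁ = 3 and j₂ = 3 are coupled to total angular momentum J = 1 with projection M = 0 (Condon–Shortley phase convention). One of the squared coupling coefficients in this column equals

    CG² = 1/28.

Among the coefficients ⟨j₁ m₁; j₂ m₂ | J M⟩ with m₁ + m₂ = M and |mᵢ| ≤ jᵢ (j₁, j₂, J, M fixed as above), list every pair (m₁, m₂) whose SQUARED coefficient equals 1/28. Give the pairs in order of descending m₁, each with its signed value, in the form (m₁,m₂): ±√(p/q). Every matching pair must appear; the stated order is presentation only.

(1,-1): +√(1/28); (-1,1): −√(1/28)

Admissible pairs with m₁+m₂ = M = 0: (-3,3), (-2,2), (-1,1), (0,0), (1,-1), (2,-2), (3,-3)
  (m₁,m₂)=(3,-3): CG² = 9/28, CG = +√(9/28)
  (m₁,m₂)=(2,-2): CG² = 1/7, CG = −√(1/7)
  (m₁,m₂)=(1,-1): CG² = 1/28, CG = +√(1/28)   ← matches the target
  (m₁,m₂)=(0,0): CG² = 0/1, CG = 0
  (m₁,m₂)=(-1,1): CG² = 1/28, CG = −√(1/28)   ← matches the target
  (m₁,m₂)=(-2,2): CG² = 1/7, CG = +√(1/7)
  (m₁,m₂)=(-3,3): CG² = 9/28, CG = −√(9/28)
Pairs with CG² = 1/28: (1,-1): +√(1/28); (-1,1): −√(1/28)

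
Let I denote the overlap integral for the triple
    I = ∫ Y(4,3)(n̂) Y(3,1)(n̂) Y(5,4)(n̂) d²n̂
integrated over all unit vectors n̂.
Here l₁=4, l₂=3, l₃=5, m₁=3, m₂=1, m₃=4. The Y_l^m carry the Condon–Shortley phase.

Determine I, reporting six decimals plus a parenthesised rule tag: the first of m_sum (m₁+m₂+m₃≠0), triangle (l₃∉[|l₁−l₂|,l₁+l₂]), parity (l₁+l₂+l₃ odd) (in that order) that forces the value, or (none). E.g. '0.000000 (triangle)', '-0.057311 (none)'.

3 + 1 + 4 = 8 ≠ 0: azimuthal integral kills it; I = 0

0.000000 (m_sum)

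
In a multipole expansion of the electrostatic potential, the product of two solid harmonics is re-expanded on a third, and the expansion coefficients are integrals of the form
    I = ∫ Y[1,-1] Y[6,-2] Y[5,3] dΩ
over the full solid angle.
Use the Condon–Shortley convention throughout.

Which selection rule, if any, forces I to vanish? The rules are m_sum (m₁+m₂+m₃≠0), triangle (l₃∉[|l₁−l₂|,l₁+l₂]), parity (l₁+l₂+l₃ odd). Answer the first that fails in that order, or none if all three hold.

none

Σmᵢ = 0  ✓
l₃∈[|l₁−l₂|,l₁+l₂]=[5,7], have l₃=5  ✓
Σlᵢ = 12 ⇒ even  ✓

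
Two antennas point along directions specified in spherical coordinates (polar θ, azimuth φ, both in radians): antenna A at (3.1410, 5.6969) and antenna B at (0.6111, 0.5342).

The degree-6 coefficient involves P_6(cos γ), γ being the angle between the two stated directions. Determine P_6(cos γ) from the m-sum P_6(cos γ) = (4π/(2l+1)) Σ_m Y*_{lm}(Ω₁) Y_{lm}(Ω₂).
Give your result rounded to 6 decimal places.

-0.411281

Term-by-term m-sum for l=6 (normalisation 4π/13 = 0.966644):
  term(m=-6) = 0.00000 - 0.00000j   from Y*(Ω₁)=-0.00000 + 0.00000j, Y(Ω₂)=-0.01720 + 0.00110j
  term(m=-5) = -0.00000 - 0.00000j   from Y*(Ω₁)=0.00000 + 0.00000j, Y(Ω₂)=-0.07597 - 0.03864j
  term(m=-4) = -0.00000 + 0.00000j   from Y*(Ω₁)=-0.00000 - 0.00000j, Y(Ω₂)=-0.13227 - 0.20818j
  term(m=-3) = 0.00000 - 0.00000j   from Y*(Ω₁)=0.00000 + 0.00000j, Y(Ω₂)=-0.01403 - 0.44103j
  term(m=-2) = -0.00000 - 0.00000j   from Y*(Ω₁)=0.00000 - 0.00000j, Y(Ω₂)=0.19488 - 0.35469j
  term(m=-1) = 0.00005 - 0.00009j   from Y*(Ω₁)=-0.00163 + 0.00108j, Y(Ω₂)=-0.04583 + 0.02711j
  term(m=+0) = -0.42556 + 0.00000j   from Y*(Ω₁)=1.01710 + 0.00000j, Y(Ω₂)=-0.41841 + 0.00000j
  term(m=+1) = 0.00005 + 0.00009j   from Y*(Ω₁)=0.00163 + 0.00108j, Y(Ω₂)=0.04583 + 0.02711j
  term(m=+2) = -0.00000 + 0.00000j   from Y*(Ω₁)=0.00000 + 0.00000j, Y(Ω₂)=0.19488 + 0.35469j
  term(m=+3) = 0.00000 + 0.00000j   from Y*(Ω₁)=-0.00000 + 0.00000j, Y(Ω₂)=0.01403 - 0.44103j
  term(m=+4) = -0.00000 - 0.00000j   from Y*(Ω₁)=-0.00000 + 0.00000j, Y(Ω₂)=-0.13227 + 0.20818j
  term(m=+5) = -0.00000 + 0.00000j   from Y*(Ω₁)=-0.00000 + 0.00000j, Y(Ω₂)=0.07597 - 0.03864j
  term(m=+6) = 0.00000 + 0.00000j   from Y*(Ω₁)=-0.00000 - 0.00000j, Y(Ω₂)=-0.01720 - 0.00110j
Σ over m = -0.42547 - 0.00000j; ×(4π/13) → -0.41128 - 0.00000j. Real part: -0.411281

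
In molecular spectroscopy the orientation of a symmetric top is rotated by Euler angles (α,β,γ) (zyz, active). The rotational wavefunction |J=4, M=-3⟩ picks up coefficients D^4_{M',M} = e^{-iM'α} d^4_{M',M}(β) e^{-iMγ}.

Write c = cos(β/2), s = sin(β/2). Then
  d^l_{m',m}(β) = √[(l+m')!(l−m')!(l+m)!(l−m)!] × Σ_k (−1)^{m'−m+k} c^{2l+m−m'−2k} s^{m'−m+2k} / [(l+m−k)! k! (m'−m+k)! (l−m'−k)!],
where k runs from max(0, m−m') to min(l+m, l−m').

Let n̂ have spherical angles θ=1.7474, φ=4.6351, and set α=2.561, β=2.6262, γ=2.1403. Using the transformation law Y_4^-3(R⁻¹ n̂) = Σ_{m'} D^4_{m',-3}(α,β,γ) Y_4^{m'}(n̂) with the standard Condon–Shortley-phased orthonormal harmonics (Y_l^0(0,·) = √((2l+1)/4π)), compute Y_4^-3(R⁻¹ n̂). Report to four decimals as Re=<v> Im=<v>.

Re=0.0996 Im=0.0143

Need the full column D^4_{m',-3} for m'=−4..4 at α=2.5610, β=2.6262, γ=2.1403.
cos(β/2)=0.254854, sin(β/2)=0.966980
d^4_{-4,-3}: single k=1 term ⇒ +0.000191;  D = -0.000110-0.000156i
d^4_{-3,-3}: k∈[0..1] ⇒ +0.000018 -0.001793 = -0.001776;  D = -0.000059-0.001775i
d^4_{-2,-3}: k∈[0..1] ⇒ -0.000253 +0.010912 = +0.010659;  D = +0.005547-0.009102i
d^4_{-1,-3}: k∈[0..1] ⇒ +0.002034 -0.048792 = -0.046759;  D = +0.042248-0.020038i
d^4_{0,-3}: k∈[0..1] ⇒ -0.011502 +0.165586 = +0.154084;  D = +0.152625+0.021153i
d^4_{1,-3}: k∈[0..1] ⇒ +0.048792 -0.421460 = -0.372667;  D = +0.280589+0.245256i
d^4_{2,-3}: k∈[0..1] ⇒ -0.157088 +0.753835 = +0.596746;  D = +0.160261+0.574824i
d^4_{3,-3}: k∈[0..1] ⇒ +0.371692 -0.764432 = -0.392739;  D = -0.119321+0.374175i
d^4_{4,-3}: single k=0 term ⇒ -0.569846;  D = +0.442556-0.358982i
Y_4^{m'}(θ=1.7474,φ=4.6351) and Σ D·Y over m':
  (-0.0001-0.0002i)·(+0.3959+0.1265i)  (-0.0001-0.0018i)·(-0.0482+0.2042i)  (+0.0055-0.0091i)·(+0.2511+0.0391i)  (+0.0422-0.0200i)·(-0.0176+0.2271i)  (+0.1526+0.0212i)·(+0.2229+0.0000i)  (+0.2806+0.2453i)·(+0.0176+0.2271i)  (+0.1603+0.5748i)·(+0.2511-0.0391i)  (-0.1193+0.3742i)·(+0.0482+0.2042i)  (+0.4426-0.3590i)·(+0.3959-0.1265i)
Y_4^-3(R⁻¹ n̂) = +0.099567+0.014287i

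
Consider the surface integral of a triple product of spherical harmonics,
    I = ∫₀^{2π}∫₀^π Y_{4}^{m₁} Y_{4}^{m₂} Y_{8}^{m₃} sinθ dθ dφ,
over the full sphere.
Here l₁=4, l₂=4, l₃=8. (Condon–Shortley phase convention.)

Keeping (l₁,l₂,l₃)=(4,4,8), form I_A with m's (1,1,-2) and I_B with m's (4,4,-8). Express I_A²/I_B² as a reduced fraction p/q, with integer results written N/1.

Shared (l₁,l₂,l₃)=(4,4,8): N and (l;000)² cancel in I_A²/I_B².
A: Δ = 0!·8!·8!/17! = 1/218790; Racah Σ t=0..0: t=0:+1/518400 = 1/518400; ⇒ 3j(4 4 8; 1 1 -2)² = 56/2431, sgn +1
B: Δ = 0!·8!·8!/17! = 1/218790; Racah Σ t=0..0: t=0:+1/1625702400 = 1/1625702400; ⇒ 3j(4 4 8; 4 4 -8)² = 1/17, sgn +1
I_A²/I_B² = (56/2431)/(1/17) = 56/143

56/143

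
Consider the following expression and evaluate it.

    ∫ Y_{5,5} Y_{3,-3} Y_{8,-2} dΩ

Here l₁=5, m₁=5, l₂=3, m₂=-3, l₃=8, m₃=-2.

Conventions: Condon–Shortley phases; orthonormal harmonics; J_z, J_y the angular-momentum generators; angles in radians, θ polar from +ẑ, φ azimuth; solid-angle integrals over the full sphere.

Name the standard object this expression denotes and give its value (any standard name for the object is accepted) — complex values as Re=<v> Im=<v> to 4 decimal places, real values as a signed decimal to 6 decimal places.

Gaunt coefficient, +0.004198

This is a Gaunt coefficient — the integral of a triple product of spherical harmonics over the sphere.
Rules hold: Σm=0, L=16 even, 2≤8≤8.
N = 11·7·17 = 1309
Δ = 0!·10!·6!/17! = 1/136136
Racah Σ t=0..0: t=0:+1/518400 = 1/518400
⇒ 3j(5 3 8; 0 0 0)² = 56/2431, sgn +1
Racah Σ t=0..0: t=0:+1/2612736000 = 1/2612736000
⇒ 3j(5 3 8; 5 -3 -2)² = 1/136136, sgn +1
4πI² = N·(3j₀)²·(3jₘ)² = 7/31603
I = +1·√(0.000221498/4π) = 0.00419836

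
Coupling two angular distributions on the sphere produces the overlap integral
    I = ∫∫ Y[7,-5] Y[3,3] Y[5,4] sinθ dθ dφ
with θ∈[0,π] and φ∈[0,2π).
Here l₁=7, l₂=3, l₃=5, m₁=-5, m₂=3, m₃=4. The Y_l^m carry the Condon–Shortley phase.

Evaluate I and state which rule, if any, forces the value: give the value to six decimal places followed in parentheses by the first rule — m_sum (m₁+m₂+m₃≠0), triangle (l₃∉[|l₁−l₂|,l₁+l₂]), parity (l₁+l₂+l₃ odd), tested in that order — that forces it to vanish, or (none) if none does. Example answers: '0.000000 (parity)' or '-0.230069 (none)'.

-5 + 3 + 4 = 2 ≠ 0: azimuthal integral kills it; I = 0

0.000000 (m_sum)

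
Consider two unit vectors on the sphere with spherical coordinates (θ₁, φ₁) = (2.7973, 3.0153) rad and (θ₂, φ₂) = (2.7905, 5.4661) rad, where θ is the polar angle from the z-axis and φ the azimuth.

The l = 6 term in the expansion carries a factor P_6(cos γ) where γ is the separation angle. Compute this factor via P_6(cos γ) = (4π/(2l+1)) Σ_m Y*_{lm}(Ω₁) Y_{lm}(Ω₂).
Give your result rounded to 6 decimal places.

-0.383193

Term-by-term m-sum for l=6 (normalisation 4π/13 = 0.966644):
  [-6]  conj(Y_{6,-6})(Ω₁) = 0.00052 - 0.00049j ; Y_{6,-6}(Ω₂) = 0.00015 - 0.00079j ; Δ = -0.00000 - 0.00000j
  [-5]  conj(Y_{6,-5})(Ω₁) = 0.00557 - 0.00407j ; Y_{6,-5}(Ω₂) = 0.00444 + 0.00612j ; Δ = 0.00005 + 0.00002j
  [-4]  conj(Y_{6,-4})(Ω₁) = 0.03545 - 0.01960j ; Y_{6,-4}(Ω₂) = -0.04307 - 0.00549j ; Δ = -0.00163 + 0.00065j
  [-3]  conj(Y_{6,-3})(Ω₁) = 0.14780 - 0.05884j ; Y_{6,-3}(Ω₂) = 0.12852 - 0.10614j ; Δ = 0.01275 - 0.02325j
  [-2]  conj(Y_{6,-2})(Ω₁) = 0.39377 - 0.10163j ; Y_{6,-2}(Ω₂) = -0.02631 + 0.41462j ; Δ = 0.03178 + 0.16594j
  [-1]  conj(Y_{6,-1})(Ω₁) = 0.56186 - 0.07134j ; Y_{6,-1}(Ω₂) = -0.38272 - 0.40778j ; Δ = -0.24413 - 0.20181j
  [+0]  conj(Y_{6,0})(Ω₁) = 0.09058 + 0.00000j ; Y_{6,0}(Ω₂) = 0.06577 + 0.00000j ; Δ = 0.00596 + 0.00000j
  [+1]  conj(Y_{6,1})(Ω₁) = -0.56186 - 0.07134j ; Y_{6,1}(Ω₂) = 0.38272 - 0.40778j ; Δ = -0.24413 + 0.20181j
  [+2]  conj(Y_{6,2})(Ω₁) = 0.39377 + 0.10163j ; Y_{6,2}(Ω₂) = -0.02631 - 0.41462j ; Δ = 0.03178 - 0.16594j
  [+3]  conj(Y_{6,3})(Ω₁) = -0.14780 - 0.05884j ; Y_{6,3}(Ω₂) = -0.12852 - 0.10614j ; Δ = 0.01275 + 0.02325j
  [+4]  conj(Y_{6,4})(Ω₁) = 0.03545 + 0.01960j ; Y_{6,4}(Ω₂) = -0.04307 + 0.00549j ; Δ = -0.00163 - 0.00065j
  [+5]  conj(Y_{6,5})(Ω₁) = -0.00557 - 0.00407j ; Y_{6,5}(Ω₂) = -0.00444 + 0.00612j ; Δ = 0.00005 - 0.00002j
  [+6]  conj(Y_{6,6})(Ω₁) = 0.00052 + 0.00049j ; Y_{6,6}(Ω₂) = 0.00015 + 0.00079j ; Δ = -0.00000 + 0.00000j
Total Σ_m = -0.39642 + 0.00000j. Multiply by 0.966644: -0.38319 + 0.00000j. P_6(cos γ) = -0.383193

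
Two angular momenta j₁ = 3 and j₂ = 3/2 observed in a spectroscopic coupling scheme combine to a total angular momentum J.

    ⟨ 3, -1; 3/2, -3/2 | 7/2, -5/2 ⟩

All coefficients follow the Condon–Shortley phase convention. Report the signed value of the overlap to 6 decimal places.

+√(10/21) ≈ +0.690066

j₁+j₂−J=1  J+j₁−j₂=5  J−j₁+j₂=2  j₁+j₂+J+1=9
(j₁±m₁, j₂±m₂, J±M) = (2,4,0,3,1,6)
P² = 7680/7
sum k=0..0:
  [0] +1/48 = 1/48
S = 1/48
C² = P²·S² = 10/21 ; C = +0.690066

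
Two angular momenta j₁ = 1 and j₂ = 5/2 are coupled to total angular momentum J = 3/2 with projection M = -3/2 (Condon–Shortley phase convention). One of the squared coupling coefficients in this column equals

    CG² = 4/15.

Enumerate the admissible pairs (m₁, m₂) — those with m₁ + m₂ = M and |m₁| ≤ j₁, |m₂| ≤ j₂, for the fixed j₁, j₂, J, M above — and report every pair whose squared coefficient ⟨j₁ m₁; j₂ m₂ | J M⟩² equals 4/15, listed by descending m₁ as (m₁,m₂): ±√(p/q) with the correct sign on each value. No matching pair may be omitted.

Admissible pairs with m₁+m₂ = M = -3/2: (-1,-1/2), (0,-3/2), (1,-5/2)
  (m₁,m₂)=(1,-5/2): CG² = 2/3, CG = +√(2/3)
  (m₁,m₂)=(0,-3/2): CG² = 4/15, CG = −√(4/15)   ← matches the target
  (m₁,m₂)=(-1,-1/2): CG² = 1/15, CG = +√(1/15)
Pairs with CG² = 4/15: (0,-3/2): −√(4/15)

(0,-3/2): −√(4/15)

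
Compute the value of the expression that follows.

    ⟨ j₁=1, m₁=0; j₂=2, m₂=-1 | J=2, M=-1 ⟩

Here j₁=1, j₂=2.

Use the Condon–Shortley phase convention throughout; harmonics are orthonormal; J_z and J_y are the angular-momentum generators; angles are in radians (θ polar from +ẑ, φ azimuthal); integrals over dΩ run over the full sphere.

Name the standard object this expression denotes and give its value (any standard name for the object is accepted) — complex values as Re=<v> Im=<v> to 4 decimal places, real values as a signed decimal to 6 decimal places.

Clebsch–Gordan coefficient, +√(1/6) ≈ +0.408248

This is a Clebsch–Gordan (vector-coupling) coefficient.
triangle: 1!*1!*3!/6! = 6/720
(j±m)!: 1!*1!*1!*3!*1!*3! = 36
prefactor² = (2J+1)*Δ*N² = 3/2
  k=0: +1/(0!*1!*1!*1!*0!*2!) = 1/2
  k=1: −1/(1!*0!*0!*0!*1!*3!) = -1/6
Σ = 1/3  ⇒  CG² = 3/2*(1/3)² = 1/6
CG = +√(1/6) = +0.408248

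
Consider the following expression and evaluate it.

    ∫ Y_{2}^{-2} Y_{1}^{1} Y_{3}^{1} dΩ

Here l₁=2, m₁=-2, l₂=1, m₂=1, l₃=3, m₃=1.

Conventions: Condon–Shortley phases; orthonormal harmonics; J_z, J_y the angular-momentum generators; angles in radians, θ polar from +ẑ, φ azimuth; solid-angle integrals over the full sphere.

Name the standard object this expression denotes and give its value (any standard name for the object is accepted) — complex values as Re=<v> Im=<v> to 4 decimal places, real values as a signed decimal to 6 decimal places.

This is a Gaunt coefficient — the integral of a triple product of spherical harmonics over the sphere.
m-sum 0 ✓  L=6 even ✓  1≤3≤3 ✓
Π(2lᵢ+1) = 5×3×7 = 105
triangle coeff Δ(2,1,3) = 1/105
Σ_t [0,0]: t=0:+1/4 = 1/4
(3j)²=3/35 [(2 1 3; 0 0 0)], sign=-1
Σ_t [0,0]: t=0:+1/48 = 1/48
(3j)²=1/105 [(2 1 3; -2 1 1)], sign=+1
⇒ 4πI² = 3/35
I = (-1)√(3/35/(4π)) = -0.08258890

Gaunt coefficient, -0.082589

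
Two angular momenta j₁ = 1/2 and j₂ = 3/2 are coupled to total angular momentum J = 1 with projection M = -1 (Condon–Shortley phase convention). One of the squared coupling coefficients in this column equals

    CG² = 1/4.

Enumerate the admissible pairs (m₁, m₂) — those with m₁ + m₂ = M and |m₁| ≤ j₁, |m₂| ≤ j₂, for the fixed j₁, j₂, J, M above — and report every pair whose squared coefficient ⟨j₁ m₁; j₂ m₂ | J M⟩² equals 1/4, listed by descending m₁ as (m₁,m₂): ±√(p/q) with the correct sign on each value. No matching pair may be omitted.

(-1/2,-1/2): −√(1/4)

Admissible pairs with m₁+m₂ = M = -1: (-1/2,-1/2), (1/2,-3/2)
  (m₁,m₂)=(1/2,-3/2): CG² = 3/4, CG = +√(3/4)
  (m₁,m₂)=(-1/2,-1/2): CG² = 1/4, CG = −√(1/4)   ← matches the target
Pairs with CG² = 1/4: (-1/2,-1/2): −√(1/4)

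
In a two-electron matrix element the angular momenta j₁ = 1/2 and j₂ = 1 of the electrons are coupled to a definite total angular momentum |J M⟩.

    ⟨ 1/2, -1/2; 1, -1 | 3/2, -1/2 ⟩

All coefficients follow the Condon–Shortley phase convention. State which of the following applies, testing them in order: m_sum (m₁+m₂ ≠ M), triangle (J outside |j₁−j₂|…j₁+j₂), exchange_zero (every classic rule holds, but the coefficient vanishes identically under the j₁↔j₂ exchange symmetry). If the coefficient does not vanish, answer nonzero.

m-sum: m₁+m₂ = -1/2+(-1) = -3/2, M = -1/2  ✗ ⇒ coefficient is 0

m_sum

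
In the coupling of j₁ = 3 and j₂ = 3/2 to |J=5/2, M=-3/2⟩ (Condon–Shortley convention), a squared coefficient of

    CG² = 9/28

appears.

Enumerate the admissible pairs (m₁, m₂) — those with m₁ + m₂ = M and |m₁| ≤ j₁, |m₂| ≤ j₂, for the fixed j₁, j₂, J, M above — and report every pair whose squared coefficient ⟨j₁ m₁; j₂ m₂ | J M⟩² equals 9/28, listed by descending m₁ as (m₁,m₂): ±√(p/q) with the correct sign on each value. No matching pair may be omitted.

(-3,3/2): +√(9/28)

Admissible pairs with m₁+m₂ = M = -3/2: (-3,3/2), (-2,1/2), (-1,-1/2), (0,-3/2)
  (m₁,m₂)=(0,-3/2): CG² = 9/35, CG = +√(9/35)
  (m₁,m₂)=(-1,-1/2): CG² = 7/20, CG = −√(7/20)
  (m₁,m₂)=(-2,1/2): CG² = 1/14, CG = +√(1/14)
  (m₁,m₂)=(-3,3/2): CG² = 9/28, CG = +√(9/28)   ← matches the target
Pairs with CG² = 9/28: (-3,3/2): +√(9/28)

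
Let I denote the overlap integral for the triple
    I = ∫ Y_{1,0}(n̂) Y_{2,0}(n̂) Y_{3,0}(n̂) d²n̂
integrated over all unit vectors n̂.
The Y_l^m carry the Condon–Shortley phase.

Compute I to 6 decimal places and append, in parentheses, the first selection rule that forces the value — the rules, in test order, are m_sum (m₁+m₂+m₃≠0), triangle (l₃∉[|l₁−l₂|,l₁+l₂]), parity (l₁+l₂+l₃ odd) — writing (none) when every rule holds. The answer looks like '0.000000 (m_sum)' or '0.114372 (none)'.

0.247767 (none)

m-sum 0 ✓  L=6 even ✓  1≤3≤3 ✓
Π(2lᵢ+1) = 3×5×7 = 105
triangle coeff Δ(1,2,3) = 1/105
Σ_t [0,0]: t=0:+1/4 = 1/4
(3j)²=3/35 [(1 2 3; 0 0 0)], sign=-1
(m-triple is (0,0,0) — same symbol as above.)
⇒ 4πI² = 27/35
I = (+1)√(27/35/(4π)) = 0.24776670
No selection rule forces the value: the integral is nonzero (none).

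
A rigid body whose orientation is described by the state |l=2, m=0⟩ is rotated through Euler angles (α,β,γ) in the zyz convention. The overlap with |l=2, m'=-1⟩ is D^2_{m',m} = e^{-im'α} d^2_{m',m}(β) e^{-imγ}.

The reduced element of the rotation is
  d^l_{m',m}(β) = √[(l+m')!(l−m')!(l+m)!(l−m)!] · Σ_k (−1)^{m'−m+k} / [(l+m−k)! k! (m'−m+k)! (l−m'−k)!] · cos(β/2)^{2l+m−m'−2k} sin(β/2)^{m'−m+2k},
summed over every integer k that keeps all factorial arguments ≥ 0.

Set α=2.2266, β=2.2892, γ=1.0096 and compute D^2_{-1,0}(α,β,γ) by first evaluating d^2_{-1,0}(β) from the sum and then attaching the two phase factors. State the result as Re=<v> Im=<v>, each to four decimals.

D^2_{-1,0}(2.2266,2.2892,1.0096) = e^{-i·-1·2.2266}·d^2_{-1,0}(2.2892)·e^{-i·0·1.0096}. Compute d first:
With c≡cos(β/2)=0.413410 and s≡sin(β/2)=0.910545, N=[1·6·2·2]^{1/2}=4.898979
Admissible k: 1..2 (factorial args all ≥0)
  k=1: (−1)^0·4.8990/(2)·0.4134^3·0.9105^1 = +0.157587
  k=2: (−1)^1·4.8990/(2)·0.4134^1·0.9105^3 = -0.764471
d^2_{-1,0}(2.2892) = +0.157587 -0.764471 = -0.606884
Phases: e^{-i·(-1)·2.2266}=-0.609796+0.792558i, e^{-i·(0)·1.0096}=+1.000000+0.000000i ⇒ D=+0.370075-0.480991i

Re=0.3701 Im=-0.4810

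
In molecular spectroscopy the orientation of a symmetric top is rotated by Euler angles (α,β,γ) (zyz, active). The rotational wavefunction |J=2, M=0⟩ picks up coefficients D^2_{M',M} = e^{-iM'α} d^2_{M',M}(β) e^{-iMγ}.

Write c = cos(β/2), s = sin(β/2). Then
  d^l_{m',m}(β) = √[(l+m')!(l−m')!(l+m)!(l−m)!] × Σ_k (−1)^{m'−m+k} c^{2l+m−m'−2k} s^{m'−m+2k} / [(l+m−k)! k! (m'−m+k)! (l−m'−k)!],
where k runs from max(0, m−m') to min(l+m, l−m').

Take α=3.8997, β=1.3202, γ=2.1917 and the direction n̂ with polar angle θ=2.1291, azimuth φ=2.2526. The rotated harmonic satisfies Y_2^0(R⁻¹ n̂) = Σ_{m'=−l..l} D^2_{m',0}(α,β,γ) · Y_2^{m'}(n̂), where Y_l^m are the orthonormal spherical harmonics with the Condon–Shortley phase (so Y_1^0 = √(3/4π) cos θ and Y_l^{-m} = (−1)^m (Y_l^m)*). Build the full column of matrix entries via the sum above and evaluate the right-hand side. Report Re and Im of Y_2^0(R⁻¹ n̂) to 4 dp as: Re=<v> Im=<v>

Need the full column D^2_{m',0} for m'=−2..2 at α=3.8997, β=1.3202, γ=2.1917.
cos(β/2)=0.789931, sin(β/2)=0.613196
d^2_{-2,0}: single k=2 term ⇒ +0.574715;  D = +0.031353+0.573859i
d^2_{-1,0}: k∈[1..2] ⇒ +0.740359 -0.446131 = +0.294228;  D = -0.213650-0.202296i
d^2_{0,0}: k∈[0..2] ⇒ +0.389365 -0.938505 +0.141383 = -0.407758;  D = -0.407758+0.000000i
d^2_{1,0}: k∈[0..1] ⇒ -0.740359 +0.446131 = -0.294228;  D = +0.213650-0.202296i
d^2_{2,0}: single k=0 term ⇒ +0.574715;  D = +0.031353-0.573859i
Y_2^{m'}(θ=2.1291,φ=2.2526) and Σ D·Y over m':
  (+0.0314+0.5739i)·(-0.0572+0.2719i)  (-0.2137-0.2023i)·(+0.2187+0.2695i)  (-0.4078+0.0000i)·(-0.0499+0.0000i)  (+0.2137-0.2023i)·(-0.2187+0.2695i)  (+0.0314-0.5739i)·(-0.0572-0.2719i)
Y_2^0(R⁻¹ n̂) = -0.279780+0.000000i

Re=-0.2798 Im=0.0000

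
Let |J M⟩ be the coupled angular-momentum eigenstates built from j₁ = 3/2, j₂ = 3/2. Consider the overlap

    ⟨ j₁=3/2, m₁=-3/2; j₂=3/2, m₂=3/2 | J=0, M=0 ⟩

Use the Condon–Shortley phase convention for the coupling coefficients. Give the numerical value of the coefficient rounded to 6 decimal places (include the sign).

triangle: 3!·0!·0!/4! = 6/24
(j±m)!: 0!·3!·3!·0!·0!·0! = 36
prefactor² = (2J+1)·Δ·N² = 9
  k=3: −1/(3!·0!·0!·0!·0!·0!) = -1/6
Σ = -1/6  ⇒  CG² = 9·(-1/6)² = 1/4
CG = −√(1/4) = -0.500000

-0.500000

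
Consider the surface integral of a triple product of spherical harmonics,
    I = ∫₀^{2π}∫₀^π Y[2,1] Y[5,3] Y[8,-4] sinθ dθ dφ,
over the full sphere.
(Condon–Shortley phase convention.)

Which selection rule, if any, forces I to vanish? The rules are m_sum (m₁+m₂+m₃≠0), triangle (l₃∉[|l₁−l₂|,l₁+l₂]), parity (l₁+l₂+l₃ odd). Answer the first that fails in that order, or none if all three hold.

triangle

azimuthal sum: 1 + 3 − 4 = 0  ✓
l₃ must lie in [3,7]; have l₃=8  ✗
L = 2 + 5 + 8 = 15 (odd)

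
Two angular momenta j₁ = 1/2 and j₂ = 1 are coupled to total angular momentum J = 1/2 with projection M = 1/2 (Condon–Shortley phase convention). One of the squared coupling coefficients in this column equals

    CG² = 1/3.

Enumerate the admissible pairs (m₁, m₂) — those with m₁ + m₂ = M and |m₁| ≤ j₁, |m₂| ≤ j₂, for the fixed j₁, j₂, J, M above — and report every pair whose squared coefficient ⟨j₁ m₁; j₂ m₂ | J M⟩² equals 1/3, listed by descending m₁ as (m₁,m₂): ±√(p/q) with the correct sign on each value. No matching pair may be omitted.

Admissible pairs with m₁+m₂ = M = 1/2: (-1/2,1), (1/2,0)
  (m₁,m₂)=(1/2,0): CG² = 1/3, CG = +√(1/3)   ← matches the target
  (m₁,m₂)=(-1/2,1): CG² = 2/3, CG = −√(2/3)
Pairs with CG² = 1/3: (1/2,0): +√(1/3)

(1/2,0): +√(1/3)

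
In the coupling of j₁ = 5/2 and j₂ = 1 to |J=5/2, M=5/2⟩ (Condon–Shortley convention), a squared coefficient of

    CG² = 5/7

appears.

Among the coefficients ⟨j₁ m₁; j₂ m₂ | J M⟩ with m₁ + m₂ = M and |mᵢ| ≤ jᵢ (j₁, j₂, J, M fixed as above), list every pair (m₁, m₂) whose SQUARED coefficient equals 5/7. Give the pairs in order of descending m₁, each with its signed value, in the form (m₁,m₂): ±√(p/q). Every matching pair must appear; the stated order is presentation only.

(5/2,0): +√(5/7)

Admissible pairs with m₁+m₂ = M = 5/2: (3/2,1), (5/2,0)
  (m₁,m₂)=(5/2,0): CG² = 5/7, CG = +√(5/7)   ← matches the target
  (m₁,m₂)=(3/2,1): CG² = 2/7, CG = −√(2/7)
Pairs with CG² = 5/7: (5/2,0): +√(5/7)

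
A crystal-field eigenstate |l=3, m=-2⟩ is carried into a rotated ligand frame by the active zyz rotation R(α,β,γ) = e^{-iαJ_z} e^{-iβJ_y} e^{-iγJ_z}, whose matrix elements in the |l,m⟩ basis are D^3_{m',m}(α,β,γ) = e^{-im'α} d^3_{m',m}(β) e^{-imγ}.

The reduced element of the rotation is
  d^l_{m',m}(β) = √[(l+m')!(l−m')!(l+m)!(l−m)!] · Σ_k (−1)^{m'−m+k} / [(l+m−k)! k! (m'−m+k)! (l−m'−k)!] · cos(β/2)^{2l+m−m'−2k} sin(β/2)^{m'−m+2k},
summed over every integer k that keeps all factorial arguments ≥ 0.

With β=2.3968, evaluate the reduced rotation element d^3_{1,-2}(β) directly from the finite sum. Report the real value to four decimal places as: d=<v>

d=0.5606

d^3_{1,-2}(β=2.3968) via the finite sum:
c=cos(2.396800/2)=0.363849, s=sin(2.396800/2)=0.931458; N=√[24·2·1·120]=75.894664
k∈{0,1} keeps every argument non-negative
  k=0: (−1)^3·75.8947/(12)·0.3638^3·0.9315^3 = -0.246197
  k=1: (−1)^4·75.8947/(24)·0.3638^1·0.9315^5 = +0.806747
d^3_{1,-2}(2.3968) = -0.246197 +0.806747 = +0.560550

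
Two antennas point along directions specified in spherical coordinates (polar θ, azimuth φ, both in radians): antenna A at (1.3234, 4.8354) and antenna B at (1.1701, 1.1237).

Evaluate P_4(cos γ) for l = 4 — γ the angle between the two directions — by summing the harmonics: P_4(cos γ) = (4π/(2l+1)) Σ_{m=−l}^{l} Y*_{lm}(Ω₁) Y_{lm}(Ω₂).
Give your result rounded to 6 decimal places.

-0.428557

Summing Y*_{l m}(θ₁,φ₁)·Y_{l m}(θ₂,φ₂) over m ∈ [−4, 4]; prefactor 4π/(2·4+1) = 1.396263:
  [-4]  conj(Y_{4,-4})(Ω₁) = +0.344659+0.184743i ; Y_{4,-4}(Ω₂) = -0.068674+0.310616i ; Δ = -0.081053+0.094370i
  [-3]  conj(Y_{4,-3})(Ω₁) = -0.100768+0.260550i ; Y_{4,-3}(Ω₂) = -0.371161+0.086712i ; Δ = +0.014808-0.105444i
  [-2]  conj(Y_{4,-2})(Ω₁) = +0.176968+0.044438i ; Y_{4,-2}(Ω₂) = -0.011548-0.014380i ; Δ = -0.001405-0.003058i
  [-1]  conj(Y_{4,-1})(Ω₁) = -0.035561+0.287629i ; Y_{4,-1}(Ω₂) = -0.142149+0.296465i ; Δ = -0.080217-0.051429i
  [+0]  conj(Y_{4,0})(Ω₁) = +0.140363-0.000000i ; Y_{4,0}(Ω₂) = -0.079783+0.000000i ; Δ = -0.011199+0.000000i
  [+1]  conj(Y_{4,1})(Ω₁) = +0.035561+0.287629i ; Y_{4,1}(Ω₂) = +0.142149+0.296465i ; Δ = -0.080217+0.051429i
  [+2]  conj(Y_{4,2})(Ω₁) = +0.176968-0.044438i ; Y_{4,2}(Ω₂) = -0.011548+0.014380i ; Δ = -0.001405+0.003058i
  [+3]  conj(Y_{4,3})(Ω₁) = +0.100768+0.260550i ; Y_{4,3}(Ω₂) = +0.371161+0.086712i ; Δ = +0.014808+0.105444i
  [+4]  conj(Y_{4,4})(Ω₁) = +0.344659-0.184743i ; Y_{4,4}(Ω₂) = -0.068674-0.310616i ; Δ = -0.081053-0.094370i
Total Σ_m = -0.306931+0.000000i. Multiply by 1.396263: -0.428557+0.000000i. P_4(cos γ) = -0.428557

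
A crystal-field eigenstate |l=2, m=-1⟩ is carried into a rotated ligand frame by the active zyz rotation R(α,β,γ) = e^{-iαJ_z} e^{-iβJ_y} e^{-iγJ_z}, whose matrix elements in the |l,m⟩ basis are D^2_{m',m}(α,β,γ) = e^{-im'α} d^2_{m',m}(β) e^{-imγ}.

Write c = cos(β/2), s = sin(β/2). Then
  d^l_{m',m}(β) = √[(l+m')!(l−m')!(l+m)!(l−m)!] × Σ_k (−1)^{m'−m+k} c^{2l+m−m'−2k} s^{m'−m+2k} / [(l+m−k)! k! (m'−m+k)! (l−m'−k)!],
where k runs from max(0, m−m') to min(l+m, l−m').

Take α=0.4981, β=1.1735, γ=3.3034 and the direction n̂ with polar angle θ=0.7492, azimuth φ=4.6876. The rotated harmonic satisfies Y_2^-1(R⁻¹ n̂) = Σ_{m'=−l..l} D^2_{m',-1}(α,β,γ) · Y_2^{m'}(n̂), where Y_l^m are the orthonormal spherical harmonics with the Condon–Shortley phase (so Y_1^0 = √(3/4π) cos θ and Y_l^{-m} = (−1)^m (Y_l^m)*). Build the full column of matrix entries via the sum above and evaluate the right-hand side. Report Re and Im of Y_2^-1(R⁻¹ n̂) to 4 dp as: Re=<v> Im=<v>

Re=-0.0209 Im=0.0106

Need the full column D^2_{m',-1} for m'=−2..2 at α=0.4981, β=1.1735, γ=3.3034.
cos(β/2)=0.832744, sin(β/2)=0.553658
d^2_{-2,-1}: single k=1 term ⇒ +0.639450;  D = -0.256525-0.585740i
d^2_{-1,-1}: k∈[0..1] ⇒ +0.480891 -0.637716 = -0.156824;  D = +0.123899+0.096140i
d^2_{0,-1}: k∈[0..1] ⇒ -0.783163 +0.346187 = -0.436976;  D = +0.431268+0.070398i
d^2_{1,-1}: k∈[0..1] ⇒ +0.637716 -0.093965 = +0.543751;  D = -0.513293+0.179432i
d^2_{2,-1}: single k=0 term ⇒ -0.282661;  D = +0.189843-0.209420i
Y_2^{m'}(θ=0.7492,φ=4.6876) and Σ D·Y over m':
  (-0.2565-0.5857i)·(-0.1789-0.0089i)  (+0.1239+0.0961i)·(-0.0095+0.3851i)  (+0.4313+0.0704i)·(+0.1919+0.0000i)  (-0.5133+0.1794i)·(+0.0095+0.3851i)  (+0.1898-0.2094i)·(-0.1789+0.0089i)
Y_2^-1(R⁻¹ n̂) = -0.020862+0.010588i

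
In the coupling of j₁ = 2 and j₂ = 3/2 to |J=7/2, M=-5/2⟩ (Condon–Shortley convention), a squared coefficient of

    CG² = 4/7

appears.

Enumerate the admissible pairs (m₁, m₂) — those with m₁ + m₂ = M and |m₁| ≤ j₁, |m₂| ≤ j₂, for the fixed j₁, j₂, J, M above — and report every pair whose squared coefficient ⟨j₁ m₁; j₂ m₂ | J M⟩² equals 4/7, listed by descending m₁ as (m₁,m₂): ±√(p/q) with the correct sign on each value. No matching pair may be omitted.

Admissible pairs with m₁+m₂ = M = -5/2: (-2,-1/2), (-1,-3/2)
  (m₁,m₂)=(-1,-3/2): CG² = 4/7, CG = +√(4/7)   ← matches the target
  (m₁,m₂)=(-2,-1/2): CG² = 3/7, CG = +√(3/7)
Pairs with CG² = 4/7: (-1,-3/2): +√(4/7)

(-1,-3/2): +√(4/7)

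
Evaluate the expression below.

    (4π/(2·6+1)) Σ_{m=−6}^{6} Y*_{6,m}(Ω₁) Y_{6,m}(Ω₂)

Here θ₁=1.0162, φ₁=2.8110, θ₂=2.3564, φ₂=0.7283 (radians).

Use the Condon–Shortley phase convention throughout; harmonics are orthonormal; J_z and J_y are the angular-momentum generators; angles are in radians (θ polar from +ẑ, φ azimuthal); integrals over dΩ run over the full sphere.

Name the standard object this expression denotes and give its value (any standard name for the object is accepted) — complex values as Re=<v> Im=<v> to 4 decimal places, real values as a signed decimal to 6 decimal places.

This sum is the spherical-harmonic addition theorem: it equals the Legendre polynomial P_l(cos γ) of the angle γ between the two directions.
Term-by-term m-sum for l=6 (normalisation 4π/13 = 0.966644):
  [-6]  conj(Y_{6,-6})(Ω₁) = (-0.073144, -0.167027) ; Y_{6,-6}(Ω₂) = (-0.020260, 0.056806) ; Δ = (0.010970, -0.000771)
  [-5]  conj(Y_{6,-5})(Ω₁) = (0.032113, 0.389951) ; Y_{6,-5}(Ω₂) = (0.183432, -0.100188) ; Δ = (0.044959, 0.068312)
  [-4]  conj(Y_{6,-4})(Ω₁) = (0.093943, -0.370342) ; Y_{6,-4}(Ω₂) = (-0.390831, -0.090848) ; Δ = (-0.070361, 0.136206)
  [-3]  conj(Y_{6,-3})(Ω₁) = (-0.005810, 0.008888) ; Y_{6,-3}(Ω₂) = (0.234708, 0.332898) ; Δ = (-0.004322, 0.000152)
  [-2]  conj(Y_{6,-2})(Ω₁) = (-0.270090, 0.210131) ; Y_{6,-2}(Ω₂) = (0.004694, -0.040929) ; Δ = (0.007333, 0.012041)
  [-1]  conj(Y_{6,-1})(Ω₁) = (0.136335, -0.046788) ; Y_{6,-1}(Ω₂) = (0.268933, -0.239850) ; Δ = (0.025443, -0.045283)
  [+0]  conj(Y_{6,0})(Ω₁) = (0.306403, -0.000000) ; Y_{6,0}(Ω₂) = (-0.151457, 0.000000) ; Δ = (-0.046407, 0.000000)
  [+1]  conj(Y_{6,1})(Ω₁) = (-0.136335, -0.046788) ; Y_{6,1}(Ω₂) = (-0.268933, -0.239850) ; Δ = (0.025443, 0.045283)
  [+2]  conj(Y_{6,2})(Ω₁) = (-0.270090, -0.210131) ; Y_{6,2}(Ω₂) = (0.004694, 0.040929) ; Δ = (0.007333, -0.012041)
  [+3]  conj(Y_{6,3})(Ω₁) = (0.005810, 0.008888) ; Y_{6,3}(Ω₂) = (-0.234708, 0.332898) ; Δ = (-0.004322, -0.000152)
  [+4]  conj(Y_{6,4})(Ω₁) = (0.093943, 0.370342) ; Y_{6,4}(Ω₂) = (-0.390831, 0.090848) ; Δ = (-0.070361, -0.136206)
  [+5]  conj(Y_{6,5})(Ω₁) = (-0.032113, 0.389951) ; Y_{6,5}(Ω₂) = (-0.183432, -0.100188) ; Δ = (0.044959, -0.068312)
  [+6]  conj(Y_{6,6})(Ω₁) = (-0.073144, 0.167027) ; Y_{6,6}(Ω₂) = (-0.020260, -0.056806) ; Δ = (0.010970, 0.000771)
Σ over m = (-0.018365, 0.000000); ×(4π/13) → (-0.017752, 0.000000). Real part: -0.017752

Legendre polynomial (addition theorem), -0.017752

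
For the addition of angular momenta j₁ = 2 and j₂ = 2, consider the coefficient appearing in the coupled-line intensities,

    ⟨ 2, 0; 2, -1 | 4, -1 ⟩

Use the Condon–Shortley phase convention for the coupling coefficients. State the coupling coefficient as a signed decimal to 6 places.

+0.654654  (= +√(3/7))

j₁+j₂−J=0  J+j₁−j₂=4  J−j₁+j₂=4  j₁+j₂+J+1=9
(j₁±m₁, j₂±m₂, J±M) = (2,2,1,3,3,5)
P² = 1728/7
sum k=0..0:
  [0] +1/24 = 1/24
S = 1/24
C² = P²·S² = 3/7 ; C = +0.654654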